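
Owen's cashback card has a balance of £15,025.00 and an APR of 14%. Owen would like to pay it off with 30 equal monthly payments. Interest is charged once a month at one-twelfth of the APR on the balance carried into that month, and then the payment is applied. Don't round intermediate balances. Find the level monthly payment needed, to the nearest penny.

£596.47

Monthly rate r = 14%/12 = 1.16667% = 0.0116667.
Level-payment amortization: P = B₀·r / (1 − (1+r)^(−n)) = 15025.00·0.0116667 / (1 − 1.01167^(−30)).
Denominator 1 − (1+r)^(−30) = 0.293882818.
P = 175.292 / 0.293882818 ≈ 596.47.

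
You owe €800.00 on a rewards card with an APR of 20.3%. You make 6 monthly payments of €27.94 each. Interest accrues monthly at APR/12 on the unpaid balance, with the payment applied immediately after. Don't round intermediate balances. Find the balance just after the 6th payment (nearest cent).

Monthly rate r = 20.3%/12 = 1.69167% = 0.0169167.
Each month: B ← B·(1+r) − €27.94.
Month 1: interest €13.53; balance after payment €785.59.
Month 2: interest €13.29; balance after payment €770.94.
Month 3: interest €13.04; balance after payment €756.04.
Month 4: interest €12.79; balance after payment €740.89.
Month 5: interest €12.53; balance after payment €725.49.
Month 6: interest €12.27; balance after payment €709.82.

€709.82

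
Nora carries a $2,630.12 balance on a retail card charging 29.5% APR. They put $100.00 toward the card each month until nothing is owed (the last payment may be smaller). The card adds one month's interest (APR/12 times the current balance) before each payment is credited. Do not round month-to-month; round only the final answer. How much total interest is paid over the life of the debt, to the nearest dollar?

$1,653

Monthly rate r = 29.5%/12 = 2.45833% = 0.0245833.
Payoff takes n = ⌈−ln(1 − rB₀/P)/ln(1+r)⌉ = ⌈42.826⌉ = 43 payments; the last is $82.77.
Total paid = 42·$100.00 + $82.77 = $4,282.77.
Total interest = total paid − principal = $4,282.77 − $2,630.12 = $1,652.65.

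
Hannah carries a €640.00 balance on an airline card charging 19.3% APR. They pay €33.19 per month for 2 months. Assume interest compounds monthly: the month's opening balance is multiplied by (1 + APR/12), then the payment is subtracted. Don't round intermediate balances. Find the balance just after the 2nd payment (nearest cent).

Monthly rate r = 19.3%/12 = 1.60833% = 0.0160833.
Each month: B ← B·(1+r) − €33.19.
Month 1: interest €10.29; balance after payment €617.10.
Month 2: interest €9.93; balance after payment €593.84.

€593.84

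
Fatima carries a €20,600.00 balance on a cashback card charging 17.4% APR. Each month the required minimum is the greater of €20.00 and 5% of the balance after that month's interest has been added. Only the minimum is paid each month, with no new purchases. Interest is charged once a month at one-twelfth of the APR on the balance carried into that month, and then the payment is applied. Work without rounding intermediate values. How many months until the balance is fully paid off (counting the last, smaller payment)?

131 months

Monthly rate r = 17.4%/12 = 1.45% = 0.0145.
While 5% of the post-interest balance exceeds €20.00, each month B ← (B·(1+r))·(1 − 0.05), i.e. B shrinks by the factor (1+r)·0.95 = 0.96377.
This holds for months 1–108. Entering month 109 the balance is €383.03; 5% of the post-interest balance is now below €20.00, so the flat €20.00 minimum applies from here.
From month 109 a fixed €20.00 at rate r clears €383.03 in 23 more payments. Total: 108 + 23 = 131 months.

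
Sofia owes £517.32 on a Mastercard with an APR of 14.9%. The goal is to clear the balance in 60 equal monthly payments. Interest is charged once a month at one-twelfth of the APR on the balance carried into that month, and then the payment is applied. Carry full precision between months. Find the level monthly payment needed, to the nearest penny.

Monthly rate r = 14.9%/12 = 1.24167% = 0.0124167.
Level-payment amortization: P = B₀·r / (1 − (1+r)^(−n)) = 517.32·0.0124167 / (1 − 1.01242^(−60)).
Denominator 1 − (1+r)^(−60) = 0.523082961.
P = 6.42339 / 0.523082961 ≈ 12.28.

£12.28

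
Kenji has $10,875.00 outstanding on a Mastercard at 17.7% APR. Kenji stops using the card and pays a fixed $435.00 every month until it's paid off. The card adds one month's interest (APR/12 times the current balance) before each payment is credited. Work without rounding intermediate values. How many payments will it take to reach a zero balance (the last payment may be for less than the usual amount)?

Monthly rate r = 17.7%/12 = 1.475% = 0.01475.
Recurrence: B ← B·(1+r) − $435.00.
Month 1: interest $160.41; balance after payment $10,600.41.
Month 2: interest $156.36; balance after payment $10,321.76.
Closed form: n = −ln(1 − rB₀/P)/ln(1+r) = −ln(0.63125)/ln(1.01475) ≈ 31.420, so the balance reaches zero during payment 32.

32 payments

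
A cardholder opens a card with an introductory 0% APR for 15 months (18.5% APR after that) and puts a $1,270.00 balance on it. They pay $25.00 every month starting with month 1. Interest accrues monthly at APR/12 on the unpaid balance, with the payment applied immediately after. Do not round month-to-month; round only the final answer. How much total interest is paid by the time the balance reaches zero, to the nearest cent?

$416.86

Promo months 1–15 at r₀ = 0%/12 = 0; months 16+ at r₁ = 18.5%/12 = 0.0154167.
After month 15 (no interest yet): B = $1,270.00 − 15·$25.00 = $895.00.
Then at r₁ with $25.00/mo: n₂ = −ln(1 − r₁·B/P)/ln(1+r₁) ≈ 52.47 → 53 more payments.
Total paid = 67·$25.00 + $11.86 = $1,686.86; interest = $1,686.86 − $1,270.00 = $416.86.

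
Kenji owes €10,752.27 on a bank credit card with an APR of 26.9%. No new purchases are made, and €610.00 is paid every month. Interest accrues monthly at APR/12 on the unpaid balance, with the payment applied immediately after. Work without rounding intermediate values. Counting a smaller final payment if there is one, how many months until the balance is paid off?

Monthly rate r = 26.9%/12 = 2.24167% = 0.0224167.
Recurrence: B ← B·(1+r) − €610.00.
Month 1: interest €241.03; balance after payment €10,383.30.
Month 2: interest €232.76; balance after payment €10,006.06.
Closed form: n = −ln(1 − rB₀/P)/ln(1+r) = −ln(0.60487)/ln(1.02242) ≈ 22.678, so the balance reaches zero during payment 23.

23 months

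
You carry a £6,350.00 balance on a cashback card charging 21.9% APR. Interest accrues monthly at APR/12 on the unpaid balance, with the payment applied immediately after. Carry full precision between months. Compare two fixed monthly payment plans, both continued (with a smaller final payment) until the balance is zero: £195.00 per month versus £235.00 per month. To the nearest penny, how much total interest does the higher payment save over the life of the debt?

Monthly rate r = 21.9%/12 = 1.825% = 0.01825.
At £195.00/mo: n = ⌈−ln(1 − rB₀/P)/ln(1+r)⌉ = 50 payments (last £172.06); total interest = total paid − £6,350.00 = £3,377.06.
At £235.00/mo: 38 payments (last £135.07); total interest £2,480.07.
Interest saved = £3,377.06 − £2,480.07 = £896.99.

£896.99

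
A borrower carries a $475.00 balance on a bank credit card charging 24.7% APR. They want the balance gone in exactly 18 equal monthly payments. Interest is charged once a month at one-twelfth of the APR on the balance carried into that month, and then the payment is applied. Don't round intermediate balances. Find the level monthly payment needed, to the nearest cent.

$31.85

Monthly rate r = 24.7%/12 = 2.05833% = 0.0205833.
Level-payment amortization: P = B₀·r / (1 − (1+r)^(−n)) = 475.00·0.0205833 / (1 − 1.02058^(−18)).
Denominator 1 − (1+r)^(−18) = 0.307009138.
P = 9.77708 / 0.307009138 ≈ 31.85.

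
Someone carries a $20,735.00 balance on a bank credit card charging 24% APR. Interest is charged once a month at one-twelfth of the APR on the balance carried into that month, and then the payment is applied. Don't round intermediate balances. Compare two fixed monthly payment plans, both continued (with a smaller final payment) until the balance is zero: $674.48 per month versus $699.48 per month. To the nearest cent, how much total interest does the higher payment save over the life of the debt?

$754.77

Monthly rate r = 24%/12 = 2% = 0.02.
At $674.48/mo: n = ⌈−ln(1 − rB₀/P)/ln(1+r)⌉ = 49 payments (last $122.95); total interest = total paid − $20,735.00 = $11,762.99.
At $699.48/mo: 46 payments (last $266.62); total interest $11,008.22.
Interest saved = $11,762.99 − $11,008.22 = $754.77.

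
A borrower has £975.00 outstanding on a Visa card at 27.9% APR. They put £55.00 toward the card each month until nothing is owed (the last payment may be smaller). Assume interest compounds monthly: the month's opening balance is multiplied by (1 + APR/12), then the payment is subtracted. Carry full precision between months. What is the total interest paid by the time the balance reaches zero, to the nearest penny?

Monthly rate r = 27.9%/12 = 2.325% = 0.02325.
Payoff takes n = ⌈−ln(1 − rB₀/P)/ln(1+r)⌉ = ⌈23.116⌉ = 24 payments; the last is £6.46.
Total paid = 23·£55.00 + £6.46 = £1,271.46.
Total interest = total paid − principal = £1,271.46 − £975.00 = £296.46.

£296.46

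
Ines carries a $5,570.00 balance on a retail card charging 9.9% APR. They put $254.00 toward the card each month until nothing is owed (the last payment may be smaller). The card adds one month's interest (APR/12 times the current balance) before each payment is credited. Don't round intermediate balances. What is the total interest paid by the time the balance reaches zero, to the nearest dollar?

$600

Monthly rate r = 9.9%/12 = 0.825% = 0.00825.
Payoff takes n = ⌈−ln(1 − rB₀/P)/ln(1+r)⌉ = ⌈24.290⌉ = 25 payments; the last is $73.80.
Total paid = 24·$254.00 + $73.80 = $6,169.80.
Total interest = total paid − principal = $6,169.80 − $5,570.00 = $599.80.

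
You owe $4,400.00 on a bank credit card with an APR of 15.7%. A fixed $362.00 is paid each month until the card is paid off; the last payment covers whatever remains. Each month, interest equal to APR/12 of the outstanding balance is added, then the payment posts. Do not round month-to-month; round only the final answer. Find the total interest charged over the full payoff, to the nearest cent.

Monthly rate r = 15.7%/12 = 1.30833% = 0.0130833.
Payoff takes n = ⌈−ln(1 − rB₀/P)/ln(1+r)⌉ = ⌈13.324⌉ = 14 payments; the last is $117.81.
Total paid = 13·$362.00 + $117.81 = $4,823.81.
Total interest = total paid − principal = $4,823.81 − $4,400.00 = $423.81.

$423.81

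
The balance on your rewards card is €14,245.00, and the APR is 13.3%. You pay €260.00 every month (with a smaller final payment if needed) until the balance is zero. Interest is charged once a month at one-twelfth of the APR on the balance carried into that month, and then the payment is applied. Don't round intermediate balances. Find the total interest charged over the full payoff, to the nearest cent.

Monthly rate r = 13.3%/12 = 1.10833% = 0.0110833.
Payoff takes n = ⌈−ln(1 − rB₀/P)/ln(1+r)⌉ = ⌈84.787⌉ = 85 payments; the last is €204.87.
Total paid = 84·€260.00 + €204.87 = €22,044.87.
Total interest = total paid − principal = €22,044.87 − €14,245.00 = €7,799.87.

€7,799.87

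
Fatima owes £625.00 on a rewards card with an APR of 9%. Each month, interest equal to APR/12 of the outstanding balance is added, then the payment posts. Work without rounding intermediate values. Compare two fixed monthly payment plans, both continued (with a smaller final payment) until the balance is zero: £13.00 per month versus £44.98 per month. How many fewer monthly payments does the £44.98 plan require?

Monthly rate r = 9%/12 = 0.75% = 0.0075.
At £13.00/mo: n = ⌈−ln(1 − rB₀/P)/ln(1+r)⌉ = 60 payments (last £11.04); total interest = total paid − £625.00 = £153.04.
At £44.98/mo: 15 payments (last £32.81); total interest £37.53.
Payments saved = 60 − 15 = 45.

45 fewer payments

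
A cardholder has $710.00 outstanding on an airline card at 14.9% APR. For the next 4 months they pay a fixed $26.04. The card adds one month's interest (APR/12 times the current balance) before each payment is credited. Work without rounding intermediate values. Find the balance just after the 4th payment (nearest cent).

$639.81

Monthly rate r = 14.9%/12 = 1.24167% = 0.0124167.
Each month: B ← B·(1+r) − $26.04.
Month 1: interest $8.82; balance after payment $692.78.
Month 2: interest $8.60; balance after payment $675.34.
Month 3: interest $8.39; balance after payment $657.68.
Month 4: interest $8.17; balance after payment $639.81.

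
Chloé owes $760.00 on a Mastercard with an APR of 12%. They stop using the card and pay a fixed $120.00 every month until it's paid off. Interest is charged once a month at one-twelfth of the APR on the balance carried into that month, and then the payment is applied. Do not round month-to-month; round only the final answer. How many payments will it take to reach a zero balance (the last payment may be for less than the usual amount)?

7 payments

Monthly rate r = 12%/12 = 1% = 0.01.
Recurrence: B ← B·(1+r) − $120.00.
Month 1: interest $7.60; balance after payment $647.60.
Month 2: interest $6.48; balance after payment $534.08.
Closed form: n = −ln(1 − rB₀/P)/ln(1+r) = −ln(0.93667)/ln(1.01) ≈ 6.575, so the balance reaches zero during payment 7.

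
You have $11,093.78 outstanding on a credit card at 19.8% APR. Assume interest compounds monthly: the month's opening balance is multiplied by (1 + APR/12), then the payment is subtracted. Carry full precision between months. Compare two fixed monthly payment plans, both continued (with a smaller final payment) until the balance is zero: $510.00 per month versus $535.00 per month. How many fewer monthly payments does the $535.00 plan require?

2 fewer payments

Monthly rate r = 19.8%/12 = 1.65% = 0.0165.
At $510.00/mo: n = ⌈−ln(1 − rB₀/P)/ln(1+r)⌉ = 28 payments (last $85.68); total interest = total paid − $11,093.78 = $2,761.90.
At $535.00/mo: 26 payments (last $316.08); total interest $2,597.30.
Payments saved = 28 − 26 = 2.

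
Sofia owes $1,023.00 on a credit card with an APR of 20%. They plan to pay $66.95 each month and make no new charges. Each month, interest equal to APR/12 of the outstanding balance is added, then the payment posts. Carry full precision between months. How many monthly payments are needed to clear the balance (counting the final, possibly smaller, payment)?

Monthly rate r = 20%/12 = 1.66667% = 0.0166667.
Recurrence: B ← B·(1+r) − $66.95.
Month 1: interest $17.05; balance after payment $973.10.
Month 2: interest $16.22; balance after payment $922.37.
Closed form: n = −ln(1 − rB₀/P)/ln(1+r) = −ln(0.74533)/ln(1.01667) ≈ 17.782, so the balance reaches zero during payment 18.

18 payments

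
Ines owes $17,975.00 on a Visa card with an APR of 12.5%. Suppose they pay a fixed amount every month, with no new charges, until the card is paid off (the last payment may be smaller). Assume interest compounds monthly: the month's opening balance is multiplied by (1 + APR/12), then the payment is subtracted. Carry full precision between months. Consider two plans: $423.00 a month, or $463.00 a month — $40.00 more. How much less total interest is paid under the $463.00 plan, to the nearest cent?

$709.12

Monthly rate r = 12.5%/12 = 1.04167% = 0.0104167.
At $423.00/mo: n = ⌈−ln(1 − rB₀/P)/ln(1+r)⌉ = 57 payments (last $173.60); total interest = total paid − $17,975.00 = $5,886.60.
At $463.00/mo: 51 payments (last $2.48); total interest $5,177.48.
Interest saved = $5,886.60 − $5,177.48 = $709.12.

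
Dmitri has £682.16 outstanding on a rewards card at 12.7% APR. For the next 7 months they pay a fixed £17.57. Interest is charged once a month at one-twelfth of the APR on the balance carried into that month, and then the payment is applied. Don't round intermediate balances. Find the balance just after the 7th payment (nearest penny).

£607.37

Monthly rate r = 12.7%/12 = 1.05833% = 0.0105833.
Each month: B ← B·(1+r) − £17.57.
Month 1: interest £7.22; balance after payment £671.81.
Month 2: interest £7.11; balance after payment £661.35.
Month 3: interest £7.00; balance after payment £650.78.
Month 4: interest £6.89; balance after payment £640.10.
Month 5: interest £6.77; balance after payment £629.30.
Month 6: interest £6.66; balance after payment £618.39.
Month 7: interest £6.54; balance after payment £607.37.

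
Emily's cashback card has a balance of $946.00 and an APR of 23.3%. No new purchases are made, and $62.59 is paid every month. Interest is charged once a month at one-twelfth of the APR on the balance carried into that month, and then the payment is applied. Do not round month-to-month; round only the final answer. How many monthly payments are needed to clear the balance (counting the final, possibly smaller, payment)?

Monthly rate r = 23.3%/12 = 1.94167% = 0.0194167.
Recurrence: B ← B·(1+r) − $62.59.
Month 1: interest $18.37; balance after payment $901.78.
Month 2: interest $17.51; balance after payment $856.70.
Closed form: n = −ln(1 − rB₀/P)/ln(1+r) = −ln(0.70653)/ln(1.01942) ≈ 18.064, so the balance reaches zero during payment 19.

19 months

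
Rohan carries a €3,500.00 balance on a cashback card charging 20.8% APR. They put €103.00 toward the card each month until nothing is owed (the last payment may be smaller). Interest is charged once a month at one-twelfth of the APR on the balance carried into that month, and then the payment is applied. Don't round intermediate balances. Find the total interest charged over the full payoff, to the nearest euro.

€1,829

Monthly rate r = 20.8%/12 = 1.73333% = 0.0173333.
Payoff takes n = ⌈−ln(1 − rB₀/P)/ln(1+r)⌉ = ⌈51.741⌉ = 52 payments; the last is €76.46.
Total paid = 51·€103.00 + €76.46 = €5,329.46.
Total interest = total paid − principal = €5,329.46 − €3,500.00 = €1,829.46.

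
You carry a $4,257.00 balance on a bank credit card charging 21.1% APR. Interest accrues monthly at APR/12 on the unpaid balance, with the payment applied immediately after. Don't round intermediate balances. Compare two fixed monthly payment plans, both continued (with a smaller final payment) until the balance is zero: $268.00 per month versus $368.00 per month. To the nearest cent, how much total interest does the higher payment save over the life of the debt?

$235.06

Monthly rate r = 21.1%/12 = 1.75833% = 0.0175833.
At $268.00/mo: n = ⌈−ln(1 − rB₀/P)/ln(1+r)⌉ = 19 payments (last $212.29); total interest = total paid − $4,257.00 = $779.29.
At $368.00/mo: 14 payments (last $17.23); total interest $544.23.
Interest saved = $779.29 − $544.23 = $235.06.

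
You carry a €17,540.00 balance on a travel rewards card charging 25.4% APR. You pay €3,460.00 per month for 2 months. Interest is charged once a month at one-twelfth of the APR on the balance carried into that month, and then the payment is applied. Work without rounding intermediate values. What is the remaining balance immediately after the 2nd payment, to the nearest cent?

€11,297.15

Monthly rate r = 25.4%/12 = 2.11667% = 0.0211667.
Each month: B ← B·(1+r) − €3,460.00.
Month 1: interest €371.26; balance after payment €14,451.26.
Month 2: interest €305.89; balance after payment €11,297.15.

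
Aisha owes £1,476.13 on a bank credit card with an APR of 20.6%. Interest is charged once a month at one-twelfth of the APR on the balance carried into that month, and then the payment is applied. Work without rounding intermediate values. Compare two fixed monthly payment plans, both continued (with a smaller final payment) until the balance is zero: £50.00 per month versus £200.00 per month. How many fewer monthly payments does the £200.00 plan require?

34 fewer payments

Monthly rate r = 20.6%/12 = 1.71667% = 0.0171667.
At £50.00/mo: n = ⌈−ln(1 − rB₀/P)/ln(1+r)⌉ = 42 payments (last £26.51); total interest = total paid − £1,476.13 = £600.38.
At £200.00/mo: 8 payments (last £191.95); total interest £115.82.
Payments saved = 42 − 8 = 34.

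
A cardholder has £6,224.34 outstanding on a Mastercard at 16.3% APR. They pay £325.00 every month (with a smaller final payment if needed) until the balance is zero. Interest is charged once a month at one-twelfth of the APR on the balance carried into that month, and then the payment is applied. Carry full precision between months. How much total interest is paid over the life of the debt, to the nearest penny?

Monthly rate r = 16.3%/12 = 1.35833% = 0.0135833.
Payoff takes n = ⌈−ln(1 − rB₀/P)/ln(1+r)⌉ = ⌈22.332⌉ = 23 payments; the last is £108.40.
Total paid = 22·£325.00 + £108.40 = £7,258.40.
Total interest = total paid − principal = £7,258.40 − £6,224.34 = £1,034.06.

£1,034.06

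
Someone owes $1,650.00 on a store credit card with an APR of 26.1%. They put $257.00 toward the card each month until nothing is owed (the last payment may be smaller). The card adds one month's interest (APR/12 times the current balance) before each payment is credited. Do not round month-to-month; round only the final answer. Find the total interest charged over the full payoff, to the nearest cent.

$146.48

Monthly rate r = 26.1%/12 = 2.175% = 0.02175.
Payoff takes n = ⌈−ln(1 − rB₀/P)/ln(1+r)⌉ = ⌈6.990⌉ = 7 payments; the last is $254.48.
Total paid = 6·$257.00 + $254.48 = $1,796.48.
Total interest = total paid − principal = $1,796.48 − $1,650.00 = $146.48.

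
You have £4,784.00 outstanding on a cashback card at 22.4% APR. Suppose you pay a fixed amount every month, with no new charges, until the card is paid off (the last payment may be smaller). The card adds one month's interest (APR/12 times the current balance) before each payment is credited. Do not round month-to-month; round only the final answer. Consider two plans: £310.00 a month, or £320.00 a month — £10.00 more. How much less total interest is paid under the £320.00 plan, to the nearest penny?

Monthly rate r = 22.4%/12 = 1.86667% = 0.0186667.
At £310.00/mo: n = ⌈−ln(1 − rB₀/P)/ln(1+r)⌉ = 19 payments (last £115.85); total interest = total paid − £4,784.00 = £911.85.
At £320.00/mo: 18 payments (last £222.11); total interest £878.11.
Interest saved = £911.85 − £878.11 = £33.74.

£33.74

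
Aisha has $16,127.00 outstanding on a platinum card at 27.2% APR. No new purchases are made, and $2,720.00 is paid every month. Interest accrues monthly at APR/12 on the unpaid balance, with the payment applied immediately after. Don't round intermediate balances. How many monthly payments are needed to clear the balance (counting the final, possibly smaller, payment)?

7 payments

Monthly rate r = 27.2%/12 = 2.26667% = 0.0226667.
Recurrence: B ← B·(1+r) − $2,720.00.
Month 1: interest $365.55; balance after payment $13,772.55.
Month 2: interest $312.18; balance after payment $11,364.72.
Closed form: n = −ln(1 − rB₀/P)/ln(1+r) = −ln(0.86561)/ln(1.02267) ≈ 6.439, so the balance reaches zero during payment 7.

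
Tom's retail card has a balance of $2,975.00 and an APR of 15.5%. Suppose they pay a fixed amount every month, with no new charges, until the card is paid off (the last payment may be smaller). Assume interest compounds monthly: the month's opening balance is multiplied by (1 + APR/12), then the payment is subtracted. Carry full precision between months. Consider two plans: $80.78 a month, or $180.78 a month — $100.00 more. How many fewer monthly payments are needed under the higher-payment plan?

Monthly rate r = 15.5%/12 = 1.29167% = 0.0129167.
At $80.78/mo: n = ⌈−ln(1 − rB₀/P)/ln(1+r)⌉ = 51 payments (last $25.25); total interest = total paid − $2,975.00 = $1,089.25.
At $180.78/mo: 19 payments (last $112.40); total interest $391.44.
Payments saved = 51 − 19 = 32.

32 fewer payments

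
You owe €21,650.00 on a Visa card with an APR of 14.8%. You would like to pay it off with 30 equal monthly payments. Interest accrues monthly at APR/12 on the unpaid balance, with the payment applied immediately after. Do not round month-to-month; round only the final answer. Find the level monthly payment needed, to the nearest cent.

Monthly rate r = 14.8%/12 = 1.23333% = 0.0123333.
Level-payment amortization: P = B₀·r / (1 − (1+r)^(−n)) = 21650.00·0.0123333 / (1 − 1.01233^(−30)).
Denominator 1 − (1+r)^(−30) = 0.307700713.
P = 267.017 / 0.307700713 ≈ 867.78.

€867.78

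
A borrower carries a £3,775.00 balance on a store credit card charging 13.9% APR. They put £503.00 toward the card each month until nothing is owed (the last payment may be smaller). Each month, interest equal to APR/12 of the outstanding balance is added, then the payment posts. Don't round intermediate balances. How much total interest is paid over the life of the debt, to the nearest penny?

£197.36

Monthly rate r = 13.9%/12 = 1.15833% = 0.0115833.
Payoff takes n = ⌈−ln(1 − rB₀/P)/ln(1+r)⌉ = ⌈7.897⌉ = 8 payments; the last is £451.36.
Total paid = 7·£503.00 + £451.36 = £3,972.36.
Total interest = total paid − principal = £3,972.36 − £3,775.00 = £197.36.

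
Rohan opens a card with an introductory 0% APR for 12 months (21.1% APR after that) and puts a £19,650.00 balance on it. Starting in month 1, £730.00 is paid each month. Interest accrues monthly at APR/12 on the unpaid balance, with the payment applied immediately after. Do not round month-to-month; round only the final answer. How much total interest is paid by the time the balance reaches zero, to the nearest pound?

Promo months 1–12 at r₀ = 0%/12 = 0; months 13+ at r₁ = 21.1%/12 = 0.0175833.
After month 12 (no interest yet): B = £19,650.00 − 12·£730.00 = £10,890.00.
Then at r₁ with £730.00/mo: n₂ = −ln(1 − r₁·B/P)/ln(1+r₁) ≈ 17.45 → 18 more payments.
Total paid = 29·£730.00 + £332.66 = £21,502.66; interest = £21,502.66 − £19,650.00 = £1,852.66.

£1,853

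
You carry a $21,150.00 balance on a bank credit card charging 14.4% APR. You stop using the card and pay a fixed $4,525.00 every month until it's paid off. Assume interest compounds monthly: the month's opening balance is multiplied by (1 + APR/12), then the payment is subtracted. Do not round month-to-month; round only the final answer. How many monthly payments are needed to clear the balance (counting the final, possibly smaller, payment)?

Monthly rate r = 14.4%/12 = 1.2% = 0.012.
Recurrence: B ← B·(1+r) − $4,525.00.
Month 1: interest $253.80; balance after payment $16,878.80.
Month 2: interest $202.55; balance after payment $12,556.35.
Month 3: interest $150.68; balance after payment $8,182.02.
Month 4: interest $98.18; balance after payment $3,755.21.
Month 5: interest $45.06; balance after payment $0.00.

5 payments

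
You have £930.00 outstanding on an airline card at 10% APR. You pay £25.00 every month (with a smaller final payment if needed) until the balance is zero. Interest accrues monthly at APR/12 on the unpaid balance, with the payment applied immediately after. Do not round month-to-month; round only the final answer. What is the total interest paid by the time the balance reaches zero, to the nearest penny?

Monthly rate r = 10%/12 = 0.833333% = 0.00833333.
Payoff takes n = ⌈−ln(1 − rB₀/P)/ln(1+r)⌉ = ⌈44.713⌉ = 45 payments; the last is £17.84.
Total paid = 44·£25.00 + £17.84 = £1,117.84.
Total interest = total paid − principal = £1,117.84 − £930.00 = £187.84.

£187.84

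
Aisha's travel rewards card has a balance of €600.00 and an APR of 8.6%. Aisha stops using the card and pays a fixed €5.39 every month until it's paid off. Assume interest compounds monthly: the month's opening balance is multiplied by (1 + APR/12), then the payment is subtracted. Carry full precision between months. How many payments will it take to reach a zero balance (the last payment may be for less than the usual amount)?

Monthly rate r = 8.6%/12 = 0.716667% = 0.00716667.
Recurrence: B ← B·(1+r) − €5.39.
Month 1: interest €4.30; balance after payment €598.91.
Month 2: interest €4.29; balance after payment €597.81.
Closed form: n = −ln(1 − rB₀/P)/ln(1+r) = −ln(0.20223)/ln(1.00717) ≈ 223.826, so the balance reaches zero during payment 224.

224 payments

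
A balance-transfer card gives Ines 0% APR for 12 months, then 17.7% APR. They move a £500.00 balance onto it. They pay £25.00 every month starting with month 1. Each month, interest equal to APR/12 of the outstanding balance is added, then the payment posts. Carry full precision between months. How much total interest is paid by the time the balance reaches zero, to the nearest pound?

£14

Promo months 1–12 at r₀ = 0%/12 = 0; months 13+ at r₁ = 17.7%/12 = 0.01475.
After month 12 (no interest yet): B = £500.00 − 12·£25.00 = £200.00.
Then at r₁ with £25.00/mo: n₂ = −ln(1 − r₁·B/P)/ln(1+r₁) ≈ 8.58 → 9 more payments.
Total paid = 20·£25.00 + £14.43 = £514.43; interest = £514.43 − £500.00 = £14.43.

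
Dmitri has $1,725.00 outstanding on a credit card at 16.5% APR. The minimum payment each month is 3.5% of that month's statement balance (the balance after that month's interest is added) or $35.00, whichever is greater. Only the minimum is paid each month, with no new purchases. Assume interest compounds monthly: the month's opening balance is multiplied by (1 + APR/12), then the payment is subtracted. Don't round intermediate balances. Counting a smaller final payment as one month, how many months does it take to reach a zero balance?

Monthly rate r = 16.5%/12 = 1.375% = 0.01375.
While 3.5% of the post-interest balance exceeds $35.00, each month B ← (B·(1+r))·(1 − 0.035), i.e. B shrinks by the factor (1+r)·0.965 = 0.97827.
This holds for months 1–26. Entering month 27 the balance is $974.32; 3.5% of the post-interest balance is now below $35.00, so the flat $35.00 minimum applies from here.
From month 27 a fixed $35.00 at rate r clears $974.32 in 36 more payments. Total: 26 + 36 = 62 months.

62 months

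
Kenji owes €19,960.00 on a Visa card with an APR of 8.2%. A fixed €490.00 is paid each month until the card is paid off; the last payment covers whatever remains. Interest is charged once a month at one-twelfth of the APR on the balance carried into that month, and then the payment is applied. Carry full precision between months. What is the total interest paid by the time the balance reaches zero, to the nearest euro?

€3,512

Monthly rate r = 8.2%/12 = 0.683333% = 0.00683333.
Payoff takes n = ⌈−ln(1 − rB₀/P)/ln(1+r)⌉ = ⌈47.902⌉ = 48 payments; the last is €442.36.
Total paid = 47·€490.00 + €442.36 = €23,472.36.
Total interest = total paid − principal = €23,472.36 − €19,960.00 = €3,512.36.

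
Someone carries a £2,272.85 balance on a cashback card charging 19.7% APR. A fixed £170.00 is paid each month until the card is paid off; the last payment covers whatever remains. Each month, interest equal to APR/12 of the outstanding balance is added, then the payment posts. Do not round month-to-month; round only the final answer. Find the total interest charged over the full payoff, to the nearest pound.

£314

Monthly rate r = 19.7%/12 = 1.64167% = 0.0164167.
Payoff takes n = ⌈−ln(1 − rB₀/P)/ln(1+r)⌉ = ⌈15.218⌉ = 16 payments; the last is £37.32.
Total paid = 15·£170.00 + £37.32 = £2,587.32.
Total interest = total paid − principal = £2,587.32 − £2,272.85 = £314.47.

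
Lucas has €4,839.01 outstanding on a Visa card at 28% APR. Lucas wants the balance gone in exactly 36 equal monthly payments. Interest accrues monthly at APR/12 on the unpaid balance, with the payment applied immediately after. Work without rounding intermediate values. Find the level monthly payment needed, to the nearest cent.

Monthly rate r = 28%/12 = 2.33333% = 0.0233333.
Level-payment amortization: P = B₀·r / (1 − (1+r)^(−n)) = 4839.01·0.0233333 / (1 − 1.02333^(−36)).
Denominator 1 − (1+r)^(−36) = 0.564103228.
P = 112.91 / 0.564103228 ≈ 200.16.

€200.16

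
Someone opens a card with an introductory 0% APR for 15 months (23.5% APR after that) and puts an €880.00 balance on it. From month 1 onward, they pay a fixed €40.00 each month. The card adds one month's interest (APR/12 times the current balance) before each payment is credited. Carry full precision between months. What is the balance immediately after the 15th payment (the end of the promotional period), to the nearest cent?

€280.00

Promo months 1–15 at r₀ = 0%/12 = 0; months 16+ at r₁ = 23.5%/12 = 0.0195833.
After month 15 (no interest yet): B = €880.00 − 15·€40.00 = €280.00.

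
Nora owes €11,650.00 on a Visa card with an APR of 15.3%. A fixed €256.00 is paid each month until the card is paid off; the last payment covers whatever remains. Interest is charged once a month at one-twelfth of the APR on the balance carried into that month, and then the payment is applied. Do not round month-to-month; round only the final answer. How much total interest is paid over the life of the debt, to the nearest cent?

Monthly rate r = 15.3%/12 = 1.275% = 0.01275.
Payoff takes n = ⌈−ln(1 − rB₀/P)/ln(1+r)⌉ = ⌈68.514⌉ = 69 payments; the last is €132.07.
Total paid = 68·€256.00 + €132.07 = €17,540.07.
Total interest = total paid − principal = €17,540.07 − €11,650.00 = €5,890.07.

€5,890.07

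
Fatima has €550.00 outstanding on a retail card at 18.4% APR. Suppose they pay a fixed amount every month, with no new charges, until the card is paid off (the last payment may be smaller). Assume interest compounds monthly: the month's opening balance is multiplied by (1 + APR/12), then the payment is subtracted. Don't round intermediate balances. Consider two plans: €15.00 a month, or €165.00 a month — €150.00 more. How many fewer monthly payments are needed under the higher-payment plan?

Monthly rate r = 18.4%/12 = 1.53333% = 0.0153333.
At €15.00/mo: n = ⌈−ln(1 − rB₀/P)/ln(1+r)⌉ = 55 payments (last €4.29); total interest = total paid − €550.00 = €264.29.
At €165.00/mo: 4 payments (last €74.18); total interest €19.18.
Payments saved = 55 − 4 = 51.

51 fewer payments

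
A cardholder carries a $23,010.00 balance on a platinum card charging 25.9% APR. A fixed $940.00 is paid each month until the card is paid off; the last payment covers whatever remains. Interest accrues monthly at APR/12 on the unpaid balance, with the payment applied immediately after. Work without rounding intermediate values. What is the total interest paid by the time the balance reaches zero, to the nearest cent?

$10,072.09

Monthly rate r = 25.9%/12 = 2.15833% = 0.0215833.
Payoff takes n = ⌈−ln(1 − rB₀/P)/ln(1+r)⌉ = ⌈35.192⌉ = 36 payments; the last is $182.09.
Total paid = 35·$940.00 + $182.09 = $33,082.09.
Total interest = total paid − principal = $33,082.09 − $23,010.00 = $10,072.09.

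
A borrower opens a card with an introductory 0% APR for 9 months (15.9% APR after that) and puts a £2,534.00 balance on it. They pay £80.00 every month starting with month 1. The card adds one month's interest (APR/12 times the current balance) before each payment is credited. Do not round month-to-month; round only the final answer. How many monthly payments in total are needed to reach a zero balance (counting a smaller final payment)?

Promo months 1–9 at r₀ = 0%/12 = 0; months 10+ at r₁ = 15.9%/12 = 0.01325.
After month 9 (no interest yet): B = £2,534.00 − 9·£80.00 = £1,814.00.
Then at r₁ with £80.00/mo: n₂ = −ln(1 − r₁·B/P)/ln(1+r₁) ≈ 27.14 → 28 more payments.

37 payments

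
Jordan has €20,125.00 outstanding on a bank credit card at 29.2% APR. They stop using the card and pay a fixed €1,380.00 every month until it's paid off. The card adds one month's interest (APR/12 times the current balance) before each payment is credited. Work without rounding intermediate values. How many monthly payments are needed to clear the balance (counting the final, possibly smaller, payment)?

Monthly rate r = 29.2%/12 = 2.43333% = 0.0243333.
Recurrence: B ← B·(1+r) − €1,380.00.
Month 1: interest €489.71; balance after payment €19,234.71.
Month 2: interest €468.04; balance after payment €18,322.75.
Closed form: n = −ln(1 − rB₀/P)/ln(1+r) = −ln(0.64514)/ln(1.02433) ≈ 18.230, so the balance reaches zero during payment 19.

19 payments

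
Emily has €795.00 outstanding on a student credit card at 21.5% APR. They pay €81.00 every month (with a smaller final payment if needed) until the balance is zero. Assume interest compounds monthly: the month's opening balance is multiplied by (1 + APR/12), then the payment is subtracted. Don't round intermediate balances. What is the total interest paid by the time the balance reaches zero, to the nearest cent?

€87.23

Monthly rate r = 21.5%/12 = 1.79167% = 0.0179167.
Payoff takes n = ⌈−ln(1 − rB₀/P)/ln(1+r)⌉ = ⌈10.891⌉ = 11 payments; the last is €72.23.
Total paid = 10·€81.00 + €72.23 = €882.23.
Total interest = total paid − principal = €882.23 − €795.00 = €87.23.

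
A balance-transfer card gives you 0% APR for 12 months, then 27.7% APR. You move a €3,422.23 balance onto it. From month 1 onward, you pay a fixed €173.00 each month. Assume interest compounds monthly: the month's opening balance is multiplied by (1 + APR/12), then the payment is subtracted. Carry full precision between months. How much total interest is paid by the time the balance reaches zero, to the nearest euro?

Promo months 1–12 at r₀ = 0%/12 = 0; months 13+ at r₁ = 27.7%/12 = 0.0230833.
After month 12 (no interest yet): B = €3,422.23 − 12·€173.00 = €1,346.23.
Then at r₁ with €173.00/mo: n₂ = −ln(1 − r₁·B/P)/ln(1+r₁) ≈ 8.68 → 9 more payments.
Total paid = 20·€173.00 + €117.39 = €3,577.39; interest = €3,577.39 − €3,422.23 = €155.16.

€155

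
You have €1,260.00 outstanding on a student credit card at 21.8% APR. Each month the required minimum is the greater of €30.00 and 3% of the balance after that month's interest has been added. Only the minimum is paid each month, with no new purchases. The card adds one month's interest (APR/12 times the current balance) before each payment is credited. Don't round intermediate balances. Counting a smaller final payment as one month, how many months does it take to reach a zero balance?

Monthly rate r = 21.8%/12 = 1.81667% = 0.0181667.
While 3% of the post-interest balance exceeds €30.00, each month B ← (B·(1+r))·(1 − 0.03), i.e. B shrinks by the factor (1+r)·0.97 = 0.98762.
This holds for months 1–21. Entering month 22 the balance is €970.00; 3% of the post-interest balance is now below €30.00, so the flat €30.00 minimum applies from here.
From month 22 a fixed €30.00 at rate r clears €970.00 in 50 more payments. Total: 21 + 50 = 71 months.

71 months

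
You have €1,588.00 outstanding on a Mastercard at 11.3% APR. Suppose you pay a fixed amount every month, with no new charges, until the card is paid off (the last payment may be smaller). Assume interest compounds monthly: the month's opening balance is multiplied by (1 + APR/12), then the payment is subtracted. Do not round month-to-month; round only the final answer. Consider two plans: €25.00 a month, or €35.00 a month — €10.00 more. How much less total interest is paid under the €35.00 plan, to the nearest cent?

€350.59

Monthly rate r = 11.3%/12 = 0.941667% = 0.00941667.
At €25.00/mo: n = ⌈−ln(1 − rB₀/P)/ln(1+r)⌉ = 98 payments (last €6.76); total interest = total paid − €1,588.00 = €843.76.
At €35.00/mo: 60 payments (last €16.17); total interest €493.17.
Interest saved = €843.76 − €493.17 = €350.59.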